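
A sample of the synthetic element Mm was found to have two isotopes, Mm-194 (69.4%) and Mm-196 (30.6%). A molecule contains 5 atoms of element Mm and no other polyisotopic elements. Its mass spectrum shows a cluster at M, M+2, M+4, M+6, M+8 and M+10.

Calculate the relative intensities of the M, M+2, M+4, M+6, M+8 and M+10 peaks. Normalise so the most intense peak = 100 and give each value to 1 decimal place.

Each Mm atom is independently Mm-194 (p = 0.694) or Mm-196 (q = 0.306); the cluster is the binomial expansion (p + q)^5.
P(M) = 0.694^5 = 0.160989
P(M+2) = 5 × 0.694^4 × 0.306^1 = 0.354919
P(M+4) = 10 × 0.694^3 × 0.306^2 = 0.312983
P(M+6) = 10 × 0.694^2 × 0.306^3 = 0.138001
P(M+8) = 5 × 0.694^1 × 0.306^4 = 0.030424
P(M+10) = 0.306^5 = 0.002683
The M+2 peak is largest (0.354919); scaling to 100 gives 45.4 : 100.0 : 88.2 : 38.9 : 8.6 : 0.8.

45.4 : 100.0 : 88.2 : 38.9 : 8.6 : 0.8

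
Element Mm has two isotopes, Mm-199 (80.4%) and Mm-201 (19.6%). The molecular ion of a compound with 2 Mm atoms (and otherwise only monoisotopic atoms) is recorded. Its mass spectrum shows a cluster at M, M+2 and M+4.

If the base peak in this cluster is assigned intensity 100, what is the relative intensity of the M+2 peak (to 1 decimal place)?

(0.804 + 0.196)^2 gives M 0.6464, M+2 0.3152, M+4 0.0384; the largest is M.
P(M) = C(2,0) × 0.804^2 × 0.196^0 = 1 × 0.646416 × 1.0000 = 0.646416 (base)
P(M+2) = C(2,1) × 0.804^1 × 0.196^1 = 2 × 0.8040 × 0.1960 = 0.315168
Relative intensity = 0.315168 / 0.646416 × 100 = 48.8

48.8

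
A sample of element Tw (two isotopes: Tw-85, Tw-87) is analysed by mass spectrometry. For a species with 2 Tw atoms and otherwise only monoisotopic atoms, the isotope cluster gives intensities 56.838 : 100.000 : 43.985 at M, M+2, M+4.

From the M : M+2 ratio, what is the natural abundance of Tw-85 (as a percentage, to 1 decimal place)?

If p is the fraction of Tw that is Tw-85, then I(M+2)/I(M) = [C(2,1)·p^1·(1−p)] / p^2 = 2·(1−p)/p = 100.000/56.838 = 1.7594
(1−p)/p = 1.7594/2 = 0.8797  ⇒  p = 1/(1 + 0.8797) = 0.5320
Tw-85: 53.2%, Tw-87: 46.8%.

53.2%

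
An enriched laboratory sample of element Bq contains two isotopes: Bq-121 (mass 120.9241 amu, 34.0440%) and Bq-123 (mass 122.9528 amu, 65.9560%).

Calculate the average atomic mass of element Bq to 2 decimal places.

Ar = Σ fᵢ·mᵢ = 0.340440 × 120.9241 + 0.659560 × 122.9528
= 41.16740 + 81.09475 = 122.26215 amu

122.26 amu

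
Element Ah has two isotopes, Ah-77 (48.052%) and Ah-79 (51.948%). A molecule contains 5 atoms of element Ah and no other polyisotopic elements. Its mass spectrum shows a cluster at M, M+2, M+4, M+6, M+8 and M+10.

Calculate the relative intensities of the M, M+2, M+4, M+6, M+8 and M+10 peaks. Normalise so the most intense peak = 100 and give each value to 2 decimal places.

7.91 : 42.78 : 92.50 : 100.00 : 54.05 : 11.69

The 5 Ah atoms are independent, so intensities follow the terms of (0.48052 + 0.51948)^5.
P(M) = 0.48052^5 = 0.025619
P(M+2) = 5 × 0.48052^4 × 0.51948^1 = 0.138479
P(M+4) = 10 × 0.48052^3 × 0.51948^2 = 0.299414
P(M+6) = 10 × 0.48052^2 × 0.51948^3 = 0.323690
P(M+8) = 5 × 0.48052^1 × 0.51948^4 = 0.174967
P(M+10) = 0.51948^5 = 0.037831
The M+6 peak is largest (0.323690); scaling to 100 gives 7.91 : 42.78 : 92.50 : 100.00 : 54.05 : 11.69.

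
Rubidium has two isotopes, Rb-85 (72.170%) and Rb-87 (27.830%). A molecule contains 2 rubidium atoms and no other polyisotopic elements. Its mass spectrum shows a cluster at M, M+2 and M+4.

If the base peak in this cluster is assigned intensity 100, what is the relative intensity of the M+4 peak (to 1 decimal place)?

14.9

Term probabilities: M 0.5209, M+2 0.4017, M+4 0.0775. Base peak = M.
P(M) = C(2,0) × 0.72170^2 × 0.27830^0 = 1 × 0.52085089 × 1.0000 = 0.520851 (base)
P(M+4) = C(2,2) × 0.72170^0 × 0.27830^2 = 1 × 1.0000 × 0.07745089 = 0.077451
Relative intensity = 0.077451 / 0.520851 × 100 = 14.9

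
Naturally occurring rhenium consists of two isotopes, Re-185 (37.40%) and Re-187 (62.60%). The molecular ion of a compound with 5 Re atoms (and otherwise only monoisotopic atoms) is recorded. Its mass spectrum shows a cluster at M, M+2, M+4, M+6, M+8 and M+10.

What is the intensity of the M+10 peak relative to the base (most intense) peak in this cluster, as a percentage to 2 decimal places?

28.02%

Binomial terms of (0.3740 + 0.6260)^5: M 0.0073, M+2 0.0612, M+4 0.2050, M+6 0.3431, M+8 0.2872, M+10 0.0961 → M+6 is the base peak.
P(M+6) = C(5,3) × 0.3740^2 × 0.6260^3 = 10 × 0.139876 × 0.24531438 = 0.343136 (base)
P(M+10) = C(5,5) × 0.3740^0 × 0.6260^5 = 1 × 1.0000 × 0.09613282 = 0.096133
Relative intensity = 0.096133 / 0.343136 × 100 = 28.02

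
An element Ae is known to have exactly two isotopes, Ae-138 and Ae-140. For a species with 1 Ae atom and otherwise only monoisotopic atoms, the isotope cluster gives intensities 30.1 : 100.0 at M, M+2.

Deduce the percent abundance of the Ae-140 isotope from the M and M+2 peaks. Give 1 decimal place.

Let p = fractional abundance of Ae-138. I(M+2)/I(M) = [C(1,1)·p^0·(1−p)] / p^1 = 1·(1−p)/p = 100.0/30.1 = 3.3223
(1−p)/p = 3.3223/1 = 3.3223  ⇒  p = 1/(1 + 3.3223) = 0.2314
Ae-138: 23.1%, Ae-140: 76.9%.

76.9%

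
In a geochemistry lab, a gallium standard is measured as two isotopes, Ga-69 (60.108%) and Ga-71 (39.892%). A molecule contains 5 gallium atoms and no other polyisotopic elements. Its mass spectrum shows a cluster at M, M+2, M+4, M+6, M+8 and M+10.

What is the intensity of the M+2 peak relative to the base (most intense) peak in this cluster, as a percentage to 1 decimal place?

75.3%

Binomial terms of (0.60108 + 0.39892)^5: M 0.0785, M+2 0.2604, M+4 0.3456, M+6 0.2294, M+8 0.0761, M+10 0.0101 → M+4 is the base peak.
P(M+4) = C(5,2) × 0.60108^3 × 0.39892^2 = 10 × 0.2171685 × 0.15913717 = 0.345596 (base)
P(M+2) = C(5,1) × 0.60108^4 × 0.39892^1 = 5 × 0.13053564 × 0.39892 = 0.260366
Relative intensity = 0.260366 / 0.345596 × 100 = 75.3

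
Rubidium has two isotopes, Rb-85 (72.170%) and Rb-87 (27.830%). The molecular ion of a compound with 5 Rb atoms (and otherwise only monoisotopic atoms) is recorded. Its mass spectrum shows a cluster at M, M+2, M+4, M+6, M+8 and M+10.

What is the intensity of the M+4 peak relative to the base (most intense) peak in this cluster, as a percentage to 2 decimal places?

77.12%

(0.72170 + 0.27830)^5 gives M 0.1958, M+2 0.3775, M+4 0.2911, M+6 0.1123, M+8 0.0216, M+10 0.0017; the largest is M+2.
P(M+2) = C(5,1) × 0.72170^4 × 0.27830^1 = 5 × 0.27128565 × 0.2783 = 0.377494 (base)
P(M+4) = C(5,2) × 0.72170^3 × 0.27830^2 = 10 × 0.37589809 × 0.07745089 = 0.291136
Relative intensity = 0.291136 / 0.377494 × 100 = 77.12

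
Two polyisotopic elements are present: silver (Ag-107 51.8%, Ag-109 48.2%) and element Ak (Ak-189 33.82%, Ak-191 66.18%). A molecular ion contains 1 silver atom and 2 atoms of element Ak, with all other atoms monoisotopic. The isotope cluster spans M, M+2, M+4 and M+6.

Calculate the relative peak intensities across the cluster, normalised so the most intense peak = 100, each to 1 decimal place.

Silver pattern (n=1): 0.5180 : 0.4820
Element Ak pattern (n=2): 0.11437924 : 0.44764152 : 0.43797924
Convolve the two distributions (both contribute in 2-u steps):
  M: 0.5180×0.11437924 = 0.059248
  M+2: 0.5180×0.44764152 + 0.4820×0.11437924 = 0.287009
  M+4: 0.5180×0.43797924 + 0.4820×0.44764152 = 0.442636
  M+6: 0.4820×0.43797924 = 0.211106
Scale to base peak (0.442636) = 100: 13.4 : 64.8 : 100.0 : 47.7

13.4 : 64.8 : 100.0 : 47.7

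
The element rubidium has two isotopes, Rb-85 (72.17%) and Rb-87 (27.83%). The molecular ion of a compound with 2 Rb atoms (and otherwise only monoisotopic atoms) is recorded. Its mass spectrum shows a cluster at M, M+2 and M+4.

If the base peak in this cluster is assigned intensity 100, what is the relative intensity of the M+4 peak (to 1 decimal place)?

14.9

Term probabilities: M 0.5209, M+2 0.4017, M+4 0.0775. Base peak = M.
P(M) = C(2,0) × 0.7217^2 × 0.2783^0 = 1 × 0.52085089 × 1.0000 = 0.520851 (base)
P(M+4) = C(2,2) × 0.7217^0 × 0.2783^2 = 1 × 1.0000 × 0.07745089 = 0.077451
Relative intensity = 0.077451 / 0.520851 × 100 = 14.9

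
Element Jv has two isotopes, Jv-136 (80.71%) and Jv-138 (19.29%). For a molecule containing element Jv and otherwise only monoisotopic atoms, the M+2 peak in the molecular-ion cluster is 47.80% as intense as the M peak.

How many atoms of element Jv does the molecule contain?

With n Jv atoms, P(M+2)/P(M) = C(n,1)·p^(n−1)q / p^n = n·q/p = n · 0.1929/0.8071.
n = 0.4780 × 0.8071/0.1929 = 2.00 ≈ 2

2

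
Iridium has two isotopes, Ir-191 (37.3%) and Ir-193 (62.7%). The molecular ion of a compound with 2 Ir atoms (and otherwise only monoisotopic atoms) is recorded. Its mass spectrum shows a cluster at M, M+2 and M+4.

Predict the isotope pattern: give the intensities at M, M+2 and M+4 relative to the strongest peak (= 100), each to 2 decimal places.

29.74 : 100.00 : 84.05

Expanding (0.373 + 0.627)^2:
P(M) = 0.373^2 = 0.139129
P(M+2) = 2 × 0.373^1 × 0.627^1 = 0.467742
P(M+4) = 0.627^2 = 0.393129
The M+2 peak is largest (0.467742); scaling to 100 gives 29.74 : 100.00 : 84.05.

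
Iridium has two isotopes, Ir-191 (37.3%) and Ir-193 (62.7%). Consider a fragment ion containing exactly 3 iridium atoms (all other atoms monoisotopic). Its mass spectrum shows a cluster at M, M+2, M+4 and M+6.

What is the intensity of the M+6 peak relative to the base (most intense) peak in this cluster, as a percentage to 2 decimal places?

(0.373 + 0.627)^3 gives M 0.0519, M+2 0.2617, M+4 0.4399, M+6 0.2465; the largest is M+4.
P(M+4) = C(3,2) × 0.373^1 × 0.627^2 = 3 × 0.3730 × 0.393129 = 0.439911 (base)
P(M+6) = C(3,3) × 0.373^0 × 0.627^3 = 1 × 1.0000 × 0.24649188 = 0.246492
Relative intensity = 0.246492 / 0.439911 × 100 = 56.03

56.03%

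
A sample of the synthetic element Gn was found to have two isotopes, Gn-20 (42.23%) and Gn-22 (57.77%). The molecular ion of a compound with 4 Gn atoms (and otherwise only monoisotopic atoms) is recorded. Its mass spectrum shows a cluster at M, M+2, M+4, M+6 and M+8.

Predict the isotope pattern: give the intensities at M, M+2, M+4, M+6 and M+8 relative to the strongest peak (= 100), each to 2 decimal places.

Each Gn atom is independently Gn-20 (p = 0.4223) or Gn-22 (q = 0.5777); the cluster is the binomial expansion (p + q)^4.
P(M) = 0.4223^4 = 0.031804
P(M+2) = 4 × 0.4223^3 × 0.5777^1 = 0.174031
P(M+4) = 6 × 0.4223^2 × 0.5777^2 = 0.357107
P(M+6) = 4 × 0.4223^1 × 0.5777^3 = 0.325678
P(M+8) = 0.5777^4 = 0.111381
The M+4 peak is largest (0.357107); scaling to 100 gives 8.91 : 48.73 : 100.00 : 91.20 : 31.19.

8.91 : 48.73 : 100.00 : 91.20 : 31.19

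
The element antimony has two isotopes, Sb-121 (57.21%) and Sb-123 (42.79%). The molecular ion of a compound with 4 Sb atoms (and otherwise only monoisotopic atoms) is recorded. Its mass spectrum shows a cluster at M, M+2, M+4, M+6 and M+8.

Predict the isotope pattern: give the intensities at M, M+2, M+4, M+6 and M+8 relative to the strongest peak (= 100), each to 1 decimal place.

Each Sb atom is independently Sb-121 (p = 0.5721) or Sb-123 (q = 0.4279); the cluster is the binomial expansion (p + q)^4.
P(M) = 0.5721^4 = 0.107124
P(M+2) = 4 × 0.5721^3 × 0.4279^1 = 0.320493
P(M+4) = 6 × 0.5721^2 × 0.4279^2 = 0.359567
P(M+6) = 4 × 0.5721^1 × 0.4279^3 = 0.179291
P(M+8) = 0.4279^4 = 0.033525
The M+4 peak is largest (0.359567); scaling to 100 gives 29.8 : 89.1 : 100.0 : 49.9 : 9.3.

29.8 : 89.1 : 100.0 : 49.9 : 9.3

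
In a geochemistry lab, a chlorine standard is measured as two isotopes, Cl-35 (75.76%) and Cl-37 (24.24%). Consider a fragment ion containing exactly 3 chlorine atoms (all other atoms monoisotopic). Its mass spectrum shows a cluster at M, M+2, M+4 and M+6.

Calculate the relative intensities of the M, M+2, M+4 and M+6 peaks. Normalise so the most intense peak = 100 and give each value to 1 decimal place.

The 3 Cl atoms are independent, so intensities follow the terms of (0.7576 + 0.2424)^3.
P(M) = 0.7576^3 = 0.434830
P(M+2) = 3 × 0.7576^2 × 0.2424^1 = 0.417382
P(M+4) = 3 × 0.7576^1 × 0.2424^2 = 0.133545
P(M+6) = 0.2424^3 = 0.014243
The M peak is largest (0.434830); scaling to 100 gives 100.0 : 96.0 : 30.7 : 3.3.

100.0 : 96.0 : 30.7 : 3.3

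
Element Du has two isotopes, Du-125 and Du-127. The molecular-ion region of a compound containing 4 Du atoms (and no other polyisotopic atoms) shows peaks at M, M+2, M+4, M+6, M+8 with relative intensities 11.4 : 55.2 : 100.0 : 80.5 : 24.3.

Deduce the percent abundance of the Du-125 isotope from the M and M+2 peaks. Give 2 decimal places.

45.24%

Let p = fractional abundance of Du-125. I(M+2)/I(M) = [C(4,1)·p^3·(1−p)] / p^4 = 4·(1−p)/p = 55.2/11.4 = 4.8421
(1−p)/p = 4.8421/4 = 1.2105  ⇒  p = 1/(1 + 1.2105) = 0.4524
Du-125: 45.24%, Du-127: 54.76%.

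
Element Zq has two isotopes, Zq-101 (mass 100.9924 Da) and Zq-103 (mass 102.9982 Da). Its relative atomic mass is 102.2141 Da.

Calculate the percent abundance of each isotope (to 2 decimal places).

Zq-101: 39.09%, Zq-103: 60.91%

With x = fraction of Zq-101 (so Zq-103 is 1 − x):
100.9924·x + 102.9982·(1 − x) = 102.2141
(100.9924 − 102.9982)·x = 102.2141 − 102.9982
x = -0.7841 / -2.0058 = 0.39092 → 39.09% Zq-101, 60.91% Zq-103.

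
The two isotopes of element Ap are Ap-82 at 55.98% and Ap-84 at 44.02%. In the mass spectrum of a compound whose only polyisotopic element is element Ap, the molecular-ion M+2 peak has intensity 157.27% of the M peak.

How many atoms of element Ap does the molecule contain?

The M+2/M ratio from n Ap atoms is n · q/p = n · 0.4402/0.5598.
n = 1.5727 × 0.5598/0.4402 = 2.00 ≈ 2

2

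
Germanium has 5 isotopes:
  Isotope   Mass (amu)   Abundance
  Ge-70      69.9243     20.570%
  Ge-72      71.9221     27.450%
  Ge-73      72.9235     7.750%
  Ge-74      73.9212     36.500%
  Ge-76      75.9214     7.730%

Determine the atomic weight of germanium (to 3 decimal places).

72.628 amu

The abundance-weighted mean is 0.20570 × 69.9243 + 0.27450 × 71.9221 + 0.07750 × 72.9235 + 0.36500 × 73.9212 + 0.07730 × 75.9214
= 14.38343 + 19.74262 + 5.65157 + 26.98124 + 5.86872 = 72.62758 amu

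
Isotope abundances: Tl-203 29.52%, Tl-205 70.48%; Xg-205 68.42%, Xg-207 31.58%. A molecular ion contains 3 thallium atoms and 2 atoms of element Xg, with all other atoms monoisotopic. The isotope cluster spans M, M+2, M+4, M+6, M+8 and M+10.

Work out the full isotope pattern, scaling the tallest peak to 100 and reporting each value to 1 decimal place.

3.2 : 26.1 : 77.4 : 100.0 : 52.4 : 9.4

Thallium pattern (n=3): 0.02572463 : 0.18425524 : 0.43991564 : 0.35010449
Element Xg pattern (n=2): 0.46812964 : 0.43214072 : 0.09972964
Convolve the two distributions (both contribute in 2-u steps):
  M: 0.02572463×0.46812964 = 0.012042
  M+2: 0.02572463×0.43214072 + 0.18425524×0.46812964 = 0.097372
  M+4: 0.02572463×0.09972964 + 0.18425524×0.43214072 + 0.43991564×0.46812964 = 0.288127
  M+6: 0.18425524×0.09972964 + 0.43991564×0.43214072 + 0.35010449×0.46812964 = 0.372375
  M+8: 0.43991564×0.09972964 + 0.35010449×0.43214072 = 0.195167
  M+10: 0.35010449×0.09972964 = 0.034916
Scale to base peak (0.372375) = 100: 3.2 : 26.1 : 77.4 : 100.0 : 52.4 : 9.4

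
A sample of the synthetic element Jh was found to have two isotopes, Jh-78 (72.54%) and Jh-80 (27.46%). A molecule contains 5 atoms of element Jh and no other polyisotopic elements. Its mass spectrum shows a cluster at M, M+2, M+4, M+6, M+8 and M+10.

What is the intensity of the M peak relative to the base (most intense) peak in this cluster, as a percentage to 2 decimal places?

52.83%

(0.7254 + 0.2746)^5 gives M 0.2009, M+2 0.3802, M+4 0.2878, M+6 0.1090, M+8 0.0206, M+10 0.0016; the largest is M+2.
P(M+2) = C(5,1) × 0.7254^4 × 0.2746^1 = 5 × 0.27689187 × 0.2746 = 0.380173 (base)
P(M) = C(5,0) × 0.7254^5 × 0.2746^0 = 1 × 0.20085736 × 1.0000 = 0.200857
Relative intensity = 0.200857 / 0.380173 × 100 = 52.83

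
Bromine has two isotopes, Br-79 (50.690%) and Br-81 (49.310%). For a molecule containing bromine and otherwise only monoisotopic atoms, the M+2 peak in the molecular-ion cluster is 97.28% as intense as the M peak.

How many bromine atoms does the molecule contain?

1

With n Br atoms, P(M+2)/P(M) = C(n,1)·p^(n−1)q / p^n = n·q/p = n · 0.49310/0.50690.
n = 0.9728 × 0.50690/0.49310 = 1.00 ≈ 1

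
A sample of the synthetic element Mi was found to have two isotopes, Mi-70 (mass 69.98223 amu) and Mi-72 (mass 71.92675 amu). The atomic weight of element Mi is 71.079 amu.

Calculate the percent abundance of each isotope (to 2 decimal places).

Writing the weighted mean with unknown fraction x of Mi-70:
69.98223·x + 71.92675·(1 − x) = 71.079
(69.98223 − 71.92675)·x = 71.079 − 71.92675
x = -0.84775 / -1.94452 = 0.43597 → 43.60% Mi-70, 56.40% Mi-72.

Mi-70: 43.60%, Mi-72: 56.40%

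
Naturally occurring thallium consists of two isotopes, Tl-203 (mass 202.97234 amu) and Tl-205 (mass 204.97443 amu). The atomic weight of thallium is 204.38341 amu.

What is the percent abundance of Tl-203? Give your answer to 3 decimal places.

29.520%

Let x be the fractional abundance of Tl-203; then Tl-205 has abundance 1 − x.
202.97234·x + 204.97443·(1 − x) = 204.38341
(202.97234 − 204.97443)·x = 204.38341 − 204.97443
x = -0.59102 / -2.00209 = 0.29520 → 29.520% Tl-203, 70.480% Tl-205.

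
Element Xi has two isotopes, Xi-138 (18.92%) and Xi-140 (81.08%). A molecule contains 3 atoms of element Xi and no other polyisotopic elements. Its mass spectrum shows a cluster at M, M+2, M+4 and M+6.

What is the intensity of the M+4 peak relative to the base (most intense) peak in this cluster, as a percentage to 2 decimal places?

(0.1892 + 0.8108)^3 gives M 0.0068, M+2 0.0871, M+4 0.3731, M+6 0.5330; the largest is M+6.
P(M+6) = C(3,3) × 0.1892^0 × 0.8108^3 = 1 × 1.0000 × 0.5330172 = 0.533017 (base)
P(M+4) = C(3,2) × 0.1892^1 × 0.8108^2 = 3 × 0.1892 × 0.65739664 = 0.373138
Relative intensity = 0.373138 / 0.533017 × 100 = 70.00

70.00%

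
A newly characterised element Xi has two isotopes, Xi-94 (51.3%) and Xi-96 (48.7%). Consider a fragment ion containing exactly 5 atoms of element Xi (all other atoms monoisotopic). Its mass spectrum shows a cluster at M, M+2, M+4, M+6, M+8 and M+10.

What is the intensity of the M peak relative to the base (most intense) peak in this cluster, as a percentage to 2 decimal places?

Term probabilities: M 0.0355, M+2 0.1686, M+4 0.3202, M+6 0.3040, M+8 0.1443, M+10 0.0274. Base peak = M+4.
P(M+4) = C(5,2) × 0.513^3 × 0.487^2 = 10 × 0.1350057 × 0.237169 = 0.320192 (base)
P(M) = C(5,0) × 0.513^5 × 0.487^0 = 1 × 0.03552931 × 1.0000 = 0.035529
Relative intensity = 0.035529 / 0.320192 × 100 = 11.10

11.10%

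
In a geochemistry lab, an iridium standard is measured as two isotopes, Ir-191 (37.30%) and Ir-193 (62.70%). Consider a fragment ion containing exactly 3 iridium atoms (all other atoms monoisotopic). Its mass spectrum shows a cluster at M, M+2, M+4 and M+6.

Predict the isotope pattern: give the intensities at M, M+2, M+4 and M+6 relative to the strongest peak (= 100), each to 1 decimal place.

11.8 : 59.5 : 100.0 : 56.0

The 3 Ir atoms are independent, so intensities follow the terms of (0.3730 + 0.6270)^3.
P(M) = 0.3730^3 = 0.051895
P(M+2) = 3 × 0.3730^2 × 0.6270^1 = 0.261702
P(M+4) = 3 × 0.3730^1 × 0.6270^2 = 0.439911
P(M+6) = 0.6270^3 = 0.246492
The M+4 peak is largest (0.439911); scaling to 100 gives 11.8 : 59.5 : 100.0 : 56.0.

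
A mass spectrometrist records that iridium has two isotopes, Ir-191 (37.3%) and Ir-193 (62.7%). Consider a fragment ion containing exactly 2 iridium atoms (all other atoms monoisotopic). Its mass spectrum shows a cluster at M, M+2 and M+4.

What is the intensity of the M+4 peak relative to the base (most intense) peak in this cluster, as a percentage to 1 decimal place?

84.0%

(0.373 + 0.627)^2 gives M 0.1391, M+2 0.4677, M+4 0.3931; the largest is M+2.
P(M+2) = C(2,1) × 0.373^1 × 0.627^1 = 2 × 0.3730 × 0.6270 = 0.467742 (base)
P(M+4) = C(2,2) × 0.373^0 × 0.627^2 = 1 × 1.0000 × 0.393129 = 0.393129
Relative intensity = 0.393129 / 0.467742 × 100 = 84.0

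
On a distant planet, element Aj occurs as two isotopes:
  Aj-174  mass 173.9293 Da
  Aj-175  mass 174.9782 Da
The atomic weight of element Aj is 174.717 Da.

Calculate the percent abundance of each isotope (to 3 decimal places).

Writing the weighted mean with unknown fraction x of Aj-174:
173.9293·x + 174.9782·(1 − x) = 174.717
(173.9293 − 174.9782)·x = 174.717 − 174.9782
x = -0.2612 / -1.0489 = 0.24902 → 24.902% Aj-174, 75.098% Aj-175.

Aj-174: 24.902%, Aj-175: 75.098%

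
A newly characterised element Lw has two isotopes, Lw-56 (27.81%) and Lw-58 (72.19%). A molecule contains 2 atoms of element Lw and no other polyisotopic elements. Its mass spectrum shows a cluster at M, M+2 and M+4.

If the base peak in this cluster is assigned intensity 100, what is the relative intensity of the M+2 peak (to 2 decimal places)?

77.05

(0.2781 + 0.7219)^2 gives M 0.0773, M+2 0.4015, M+4 0.5211; the largest is M+4.
P(M+4) = C(2,2) × 0.2781^0 × 0.7219^2 = 1 × 1.0000 × 0.52113961 = 0.521140 (base)
P(M+2) = C(2,1) × 0.2781^1 × 0.7219^1 = 2 × 0.2781 × 0.7219 = 0.401521
Relative intensity = 0.401521 / 0.521140 × 100 = 77.05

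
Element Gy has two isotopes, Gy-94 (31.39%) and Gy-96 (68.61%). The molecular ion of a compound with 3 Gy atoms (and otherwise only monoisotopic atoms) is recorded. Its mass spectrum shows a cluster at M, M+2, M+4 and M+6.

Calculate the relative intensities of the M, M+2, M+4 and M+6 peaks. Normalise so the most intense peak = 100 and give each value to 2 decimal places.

6.98 : 45.75 : 100.00 : 72.86

The 3 Gy atoms are independent, so intensities follow the terms of (0.3139 + 0.6861)^3.
P(M) = 0.3139^3 = 0.030930
P(M+2) = 3 × 0.3139^2 × 0.6861^1 = 0.202811
P(M+4) = 3 × 0.3139^1 × 0.6861^2 = 0.443289
P(M+6) = 0.6861^3 = 0.322970
The M+4 peak is largest (0.443289); scaling to 100 gives 6.98 : 45.75 : 100.00 : 72.86.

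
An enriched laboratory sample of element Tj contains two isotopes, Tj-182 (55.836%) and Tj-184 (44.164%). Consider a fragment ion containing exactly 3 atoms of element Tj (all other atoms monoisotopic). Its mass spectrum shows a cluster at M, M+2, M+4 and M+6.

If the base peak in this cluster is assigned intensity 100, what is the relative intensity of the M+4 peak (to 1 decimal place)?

(0.55836 + 0.44164)^3 gives M 0.1741, M+2 0.4131, M+4 0.3267, M+6 0.0861; the largest is M+2.
P(M+2) = C(3,1) × 0.55836^2 × 0.44164^1 = 3 × 0.31176589 × 0.44164 = 0.413065 (base)
P(M+4) = C(3,2) × 0.55836^1 × 0.44164^2 = 3 × 0.55836 × 0.19504589 = 0.326717
Relative intensity = 0.326717 / 0.413065 × 100 = 79.1

79.1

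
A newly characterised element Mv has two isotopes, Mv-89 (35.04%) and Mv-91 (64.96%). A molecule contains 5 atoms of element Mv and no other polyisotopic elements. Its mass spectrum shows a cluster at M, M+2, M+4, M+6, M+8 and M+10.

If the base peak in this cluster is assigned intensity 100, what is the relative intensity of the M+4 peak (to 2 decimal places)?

53.94

(0.3504 + 0.6496)^5 gives M 0.0053, M+2 0.0490, M+4 0.1815, M+6 0.3366, M+8 0.3120, M+10 0.1157; the largest is M+6.
P(M+6) = C(5,3) × 0.3504^2 × 0.6496^3 = 10 × 0.12278016 × 0.27411831 = 0.336563 (base)
P(M+4) = C(5,2) × 0.3504^3 × 0.6496^2 = 10 × 0.04302217 × 0.42198016 = 0.181545
Relative intensity = 0.181545 / 0.336563 × 100 = 53.94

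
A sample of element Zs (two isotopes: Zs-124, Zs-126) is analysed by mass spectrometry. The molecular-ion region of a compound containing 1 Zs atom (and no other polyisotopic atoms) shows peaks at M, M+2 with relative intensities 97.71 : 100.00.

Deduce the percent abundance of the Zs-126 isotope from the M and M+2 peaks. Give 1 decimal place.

If p is the fraction of Zs that is Zs-124, then I(M+2)/I(M) = [C(1,1)·p^0·(1−p)] / p^1 = 1·(1−p)/p = 100.00/97.71 = 1.0234
(1−p)/p = 1.0234/1 = 1.0234  ⇒  p = 1/(1 + 1.0234) = 0.4942
Zs-124: 49.4%, Zs-126: 50.6%.

50.6%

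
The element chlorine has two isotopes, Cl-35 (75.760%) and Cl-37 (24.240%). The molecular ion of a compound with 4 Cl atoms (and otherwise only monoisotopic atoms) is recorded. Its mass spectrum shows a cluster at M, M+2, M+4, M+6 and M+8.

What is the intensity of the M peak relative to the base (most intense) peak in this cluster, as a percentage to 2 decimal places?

(0.75760 + 0.24240)^4 gives M 0.3294, M+2 0.4216, M+4 0.2023, M+6 0.0432, M+8 0.0035; the largest is M+2.
P(M+2) = C(4,1) × 0.75760^3 × 0.24240^1 = 4 × 0.4348304 × 0.2424 = 0.421612 (base)
P(M) = C(4,0) × 0.75760^4 × 0.24240^0 = 1 × 0.32942751 × 1.0000 = 0.329428
Relative intensity = 0.329428 / 0.421612 × 100 = 78.14

78.14%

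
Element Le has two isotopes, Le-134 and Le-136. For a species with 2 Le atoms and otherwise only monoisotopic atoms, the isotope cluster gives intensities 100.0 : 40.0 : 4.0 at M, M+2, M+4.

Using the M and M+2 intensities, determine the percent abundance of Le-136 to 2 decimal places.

If p is the fraction of Le that is Le-134, then I(M+2)/I(M) = [C(2,1)·p^1·(1−p)] / p^2 = 2·(1−p)/p = 40.0/100.0 = 0.4000
(1−p)/p = 0.4000/2 = 0.2000  ⇒  p = 1/(1 + 0.2000) = 0.8333
Le-134: 83.33%, Le-136: 16.67%.

16.67%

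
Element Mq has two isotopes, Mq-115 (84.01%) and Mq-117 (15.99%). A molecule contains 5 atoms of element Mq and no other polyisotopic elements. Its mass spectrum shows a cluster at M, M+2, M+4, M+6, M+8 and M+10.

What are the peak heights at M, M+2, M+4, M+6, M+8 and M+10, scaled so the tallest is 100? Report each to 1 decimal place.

Each Mq atom is independently Mq-115 (p = 0.8401) or Mq-117 (q = 0.1599); the cluster is the binomial expansion (p + q)^5.
P(M) = 0.8401^5 = 0.418461
P(M+2) = 5 × 0.8401^4 × 0.1599^1 = 0.398238
P(M+4) = 10 × 0.8401^3 × 0.1599^2 = 0.151597
P(M+6) = 10 × 0.8401^2 × 0.1599^3 = 0.028854
P(M+8) = 5 × 0.8401^1 × 0.1599^4 = 0.002746
P(M+10) = 0.1599^5 = 0.000105
The M peak is largest (0.418461); scaling to 100 gives 100.0 : 95.2 : 36.2 : 6.9 : 0.7 : 0.0.

100.0 : 95.2 : 36.2 : 6.9 : 0.7 : 0.0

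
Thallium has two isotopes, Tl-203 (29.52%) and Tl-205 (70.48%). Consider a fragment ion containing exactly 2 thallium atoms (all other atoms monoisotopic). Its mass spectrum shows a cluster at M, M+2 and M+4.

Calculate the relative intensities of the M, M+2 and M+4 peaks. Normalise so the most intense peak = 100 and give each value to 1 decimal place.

The 2 Tl atoms are independent, so intensities follow the terms of (0.2952 + 0.7048)^2.
P(M) = 0.2952^2 = 0.087143
P(M+2) = 2 × 0.2952^1 × 0.7048^1 = 0.416114
P(M+4) = 0.7048^2 = 0.496743
The M+4 peak is largest (0.496743); scaling to 100 gives 17.5 : 83.8 : 100.0.

17.5 : 83.8 : 100.0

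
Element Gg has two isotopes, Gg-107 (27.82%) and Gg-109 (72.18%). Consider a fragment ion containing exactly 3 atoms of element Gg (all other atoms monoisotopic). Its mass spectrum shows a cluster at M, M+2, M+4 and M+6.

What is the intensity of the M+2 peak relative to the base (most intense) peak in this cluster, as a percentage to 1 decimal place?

(0.2782 + 0.7218)^3 gives M 0.0215, M+2 0.1676, M+4 0.4348, M+6 0.3761; the largest is M+4.
P(M+4) = C(3,2) × 0.2782^1 × 0.7218^2 = 3 × 0.2782 × 0.52099524 = 0.434823 (base)
P(M+2) = C(3,1) × 0.2782^2 × 0.7218^1 = 3 × 0.07739524 × 0.7218 = 0.167592
Relative intensity = 0.167592 / 0.434823 × 100 = 38.5

38.5%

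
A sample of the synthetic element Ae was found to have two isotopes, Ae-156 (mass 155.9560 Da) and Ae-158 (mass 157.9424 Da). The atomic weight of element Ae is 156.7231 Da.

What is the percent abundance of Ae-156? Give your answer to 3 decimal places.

61.382%

Writing the weighted mean with unknown fraction x of Ae-156:
155.9560·x + 157.9424·(1 − x) = 156.7231
(155.9560 − 157.9424)·x = 156.7231 − 157.9424
x = -1.2193 / -1.9864 = 0.61382 → 61.382% Ae-156, 38.618% Ae-158.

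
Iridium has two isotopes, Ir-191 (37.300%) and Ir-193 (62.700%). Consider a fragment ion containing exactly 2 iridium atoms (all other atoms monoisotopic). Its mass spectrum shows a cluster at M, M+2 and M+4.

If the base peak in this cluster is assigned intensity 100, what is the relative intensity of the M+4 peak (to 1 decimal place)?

(0.37300 + 0.62700)^2 gives M 0.1391, M+2 0.4677, M+4 0.3931; the largest is M+2.
P(M+2) = C(2,1) × 0.37300^1 × 0.62700^1 = 2 × 0.3730 × 0.6270 = 0.467742 (base)
P(M+4) = C(2,2) × 0.37300^0 × 0.62700^2 = 1 × 1.0000 × 0.393129 = 0.393129
Relative intensity = 0.393129 / 0.467742 × 100 = 84.0

84.0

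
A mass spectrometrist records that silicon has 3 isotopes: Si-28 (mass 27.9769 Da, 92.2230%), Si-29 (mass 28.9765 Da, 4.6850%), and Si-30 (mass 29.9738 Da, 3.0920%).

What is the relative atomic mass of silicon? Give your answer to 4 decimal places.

Weight each isotope mass by its fractional abundance: 0.922230 × 27.9769 + 0.046850 × 28.9765 + 0.030920 × 29.9738
= 25.80114 + 1.35755 + 0.92679 = 28.08548 Da

28.0855 Da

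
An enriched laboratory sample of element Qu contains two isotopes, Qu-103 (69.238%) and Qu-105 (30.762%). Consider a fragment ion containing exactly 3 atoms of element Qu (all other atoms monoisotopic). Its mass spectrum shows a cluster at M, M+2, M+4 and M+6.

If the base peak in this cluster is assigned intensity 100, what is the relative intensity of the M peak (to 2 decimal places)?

Term probabilities: M 0.3319, M+2 0.4424, M+4 0.1966, M+6 0.0291. Base peak = M+2.
P(M+2) = C(3,1) × 0.69238^2 × 0.30762^1 = 3 × 0.47939006 × 0.30762 = 0.442410 (base)
P(M) = C(3,0) × 0.69238^3 × 0.30762^0 = 1 × 0.33192009 × 1.0000 = 0.331920
Relative intensity = 0.331920 / 0.442410 × 100 = 75.03

75.03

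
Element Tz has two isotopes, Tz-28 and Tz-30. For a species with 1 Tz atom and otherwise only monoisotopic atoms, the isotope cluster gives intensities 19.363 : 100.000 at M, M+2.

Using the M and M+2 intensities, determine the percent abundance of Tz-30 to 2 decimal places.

83.78%

If p is the fraction of Tz that is Tz-28, then I(M+2)/I(M) = [C(1,1)·p^0·(1−p)] / p^1 = 1·(1−p)/p = 100.000/19.363 = 5.1645
(1−p)/p = 5.1645/1 = 5.1645  ⇒  p = 1/(1 + 5.1645) = 0.1622
Tz-28: 16.22%, Tz-30: 83.78%.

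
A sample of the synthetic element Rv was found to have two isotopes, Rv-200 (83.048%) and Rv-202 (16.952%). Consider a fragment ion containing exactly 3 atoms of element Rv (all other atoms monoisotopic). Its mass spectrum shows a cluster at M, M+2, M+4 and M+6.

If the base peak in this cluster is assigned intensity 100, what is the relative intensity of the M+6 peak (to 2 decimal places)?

(0.83048 + 0.16952)^3 gives M 0.5728, M+2 0.3508, M+4 0.0716, M+6 0.0049; the largest is M.
P(M) = C(3,0) × 0.83048^3 × 0.16952^0 = 1 × 0.57277959 × 1.0000 = 0.572780 (base)
P(M+6) = C(3,3) × 0.83048^0 × 0.16952^3 = 1 × 1.0000 × 0.0048715 = 0.004872
Relative intensity = 0.004872 / 0.572780 × 100 = 0.85

0.85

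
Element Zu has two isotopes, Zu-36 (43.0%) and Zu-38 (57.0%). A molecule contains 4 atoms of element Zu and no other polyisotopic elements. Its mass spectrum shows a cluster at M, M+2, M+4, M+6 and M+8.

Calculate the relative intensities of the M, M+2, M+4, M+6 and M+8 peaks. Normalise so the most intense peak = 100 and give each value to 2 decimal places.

Each Zu atom is independently Zu-36 (p = 0.430) or Zu-38 (q = 0.570); the cluster is the binomial expansion (p + q)^4.
P(M) = 0.430^4 = 0.034188
P(M+2) = 4 × 0.430^3 × 0.570^1 = 0.181276
P(M+4) = 6 × 0.430^2 × 0.570^2 = 0.360444
P(M+6) = 4 × 0.430^1 × 0.570^3 = 0.318532
P(M+8) = 0.570^4 = 0.105560
The M+4 peak is largest (0.360444); scaling to 100 gives 9.48 : 50.29 : 100.00 : 88.37 : 29.29.

9.48 : 50.29 : 100.00 : 88.37 : 29.29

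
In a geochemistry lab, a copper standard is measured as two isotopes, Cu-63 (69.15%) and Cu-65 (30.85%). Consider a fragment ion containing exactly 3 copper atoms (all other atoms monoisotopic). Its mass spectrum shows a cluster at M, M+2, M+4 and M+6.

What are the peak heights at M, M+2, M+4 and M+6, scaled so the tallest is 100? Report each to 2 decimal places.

74.72 : 100.00 : 44.61 : 6.63

Each Cu atom is independently Cu-63 (p = 0.6915) or Cu-65 (q = 0.3085); the cluster is the binomial expansion (p + q)^3.
P(M) = 0.6915^3 = 0.330656
P(M+2) = 3 × 0.6915^2 × 0.3085^1 = 0.442548
P(M+4) = 3 × 0.6915^1 × 0.3085^2 = 0.197435
P(M+6) = 0.3085^3 = 0.029361
The M+2 peak is largest (0.442548); scaling to 100 gives 74.72 : 100.00 : 44.61 : 6.63.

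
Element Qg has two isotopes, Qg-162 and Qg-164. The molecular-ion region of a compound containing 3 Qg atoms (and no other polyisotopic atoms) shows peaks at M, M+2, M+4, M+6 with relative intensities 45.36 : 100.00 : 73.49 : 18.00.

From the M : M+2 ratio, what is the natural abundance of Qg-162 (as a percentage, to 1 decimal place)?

Write p for the Qg-162 fraction. I(M+2)/I(M) = [C(3,1)·p^2·(1−p)] / p^3 = 3·(1−p)/p = 100.00/45.36 = 2.2046
(1−p)/p = 2.2046/3 = 0.7349  ⇒  p = 1/(1 + 0.7349) = 0.5764
Qg-162: 57.6%, Qg-164: 42.4%.

57.6%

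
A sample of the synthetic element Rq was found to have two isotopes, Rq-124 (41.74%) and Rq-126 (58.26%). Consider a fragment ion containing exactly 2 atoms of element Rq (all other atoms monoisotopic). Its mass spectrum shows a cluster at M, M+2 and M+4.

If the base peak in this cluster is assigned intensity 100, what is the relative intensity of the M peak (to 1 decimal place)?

(0.4174 + 0.5826)^2 gives M 0.1742, M+2 0.4864, M+4 0.3394; the largest is M+2.
P(M+2) = C(2,1) × 0.4174^1 × 0.5826^1 = 2 × 0.4174 × 0.5826 = 0.486354 (base)
P(M) = C(2,0) × 0.4174^2 × 0.5826^0 = 1 × 0.17422276 × 1.0000 = 0.174223
Relative intensity = 0.174223 / 0.486354 × 100 = 35.8

35.8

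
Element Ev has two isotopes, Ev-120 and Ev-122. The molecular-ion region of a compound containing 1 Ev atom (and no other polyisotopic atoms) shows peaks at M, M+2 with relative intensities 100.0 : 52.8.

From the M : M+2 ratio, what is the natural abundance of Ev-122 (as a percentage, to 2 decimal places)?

34.55%

Write p for the Ev-120 fraction. I(M+2)/I(M) = [C(1,1)·p^0·(1−p)] / p^1 = 1·(1−p)/p = 52.8/100.0 = 0.5280
(1−p)/p = 0.5280/1 = 0.5280  ⇒  p = 1/(1 + 0.5280) = 0.6545
Ev-120: 65.45%, Ev-122: 34.55%.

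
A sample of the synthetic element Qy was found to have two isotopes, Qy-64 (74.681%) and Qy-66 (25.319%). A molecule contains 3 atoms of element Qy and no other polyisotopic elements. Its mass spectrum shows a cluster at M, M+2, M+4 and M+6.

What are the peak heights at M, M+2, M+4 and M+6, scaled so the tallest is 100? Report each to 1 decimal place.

Each Qy atom is independently Qy-64 (p = 0.74681) or Qy-66 (q = 0.25319); the cluster is the binomial expansion (p + q)^3.
P(M) = 0.74681^3 = 0.416515
P(M+2) = 3 × 0.74681^2 × 0.25319^1 = 0.423631
P(M+4) = 3 × 0.74681^1 × 0.25319^2 = 0.143623
P(M+6) = 0.25319^3 = 0.016231
The M+2 peak is largest (0.423631); scaling to 100 gives 98.3 : 100.0 : 33.9 : 3.8.

98.3 : 100.0 : 33.9 : 3.8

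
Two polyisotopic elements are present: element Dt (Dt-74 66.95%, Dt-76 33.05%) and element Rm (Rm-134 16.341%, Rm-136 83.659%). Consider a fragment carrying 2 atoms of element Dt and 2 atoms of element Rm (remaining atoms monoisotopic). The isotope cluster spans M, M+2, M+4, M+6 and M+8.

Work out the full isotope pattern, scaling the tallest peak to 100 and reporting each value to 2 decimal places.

Element Dt pattern (n=2): 0.44823025 : 0.4425395 : 0.10923025
Element Rm pattern (n=2): 0.02670283 : 0.27341434 : 0.69988283
Convolve the two distributions (both contribute in 2-u steps):
  M: 0.44823025×0.02670283 = 0.011969
  M+2: 0.44823025×0.27341434 + 0.4425395×0.02670283 = 0.134370
  M+4: 0.44823025×0.69988283 + 0.4425395×0.27341434 + 0.10923025×0.02670283 = 0.437622
  M+6: 0.4425395×0.69988283 + 0.10923025×0.27341434 = 0.339591
  M+8: 0.10923025×0.69988283 = 0.076448
Scale to base peak (0.437622) = 100: 2.74 : 30.70 : 100.00 : 77.60 : 17.47

2.74 : 30.70 : 100.00 : 77.60 : 17.47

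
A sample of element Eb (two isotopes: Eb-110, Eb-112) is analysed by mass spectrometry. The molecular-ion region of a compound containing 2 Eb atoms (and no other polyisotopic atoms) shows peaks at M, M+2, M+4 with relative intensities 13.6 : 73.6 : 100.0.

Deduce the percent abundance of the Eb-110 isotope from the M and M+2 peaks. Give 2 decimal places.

26.98%

Let p = fractional abundance of Eb-110. I(M+2)/I(M) = [C(2,1)·p^1·(1−p)] / p^2 = 2·(1−p)/p = 73.6/13.6 = 5.4118
(1−p)/p = 5.4118/2 = 2.7059  ⇒  p = 1/(1 + 2.7059) = 0.2698
Eb-110: 26.98%, Eb-112: 73.02%.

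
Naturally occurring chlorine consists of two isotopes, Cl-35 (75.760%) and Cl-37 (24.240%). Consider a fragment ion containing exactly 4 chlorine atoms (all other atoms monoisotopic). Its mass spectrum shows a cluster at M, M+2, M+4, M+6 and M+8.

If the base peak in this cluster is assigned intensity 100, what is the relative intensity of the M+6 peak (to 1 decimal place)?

10.2

Binomial terms of (0.75760 + 0.24240)^4: M 0.3294, M+2 0.4216, M+4 0.2023, M+6 0.0432, M+8 0.0035 → M+2 is the base peak.
P(M+2) = C(4,1) × 0.75760^3 × 0.24240^1 = 4 × 0.4348304 × 0.2424 = 0.421612 (base)
P(M+6) = C(4,3) × 0.75760^1 × 0.24240^3 = 4 × 0.7576 × 0.01424288 = 0.043162
Relative intensity = 0.043162 / 0.421612 × 100 = 10.2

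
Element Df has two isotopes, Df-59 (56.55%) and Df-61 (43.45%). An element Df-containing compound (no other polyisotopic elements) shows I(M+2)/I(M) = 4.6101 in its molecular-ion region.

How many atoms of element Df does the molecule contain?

The M+2/M ratio from n Df atoms is n · q/p = n · 0.4345/0.5655.
n = 4.6101 × 0.5655/0.4345 = 6.00 ≈ 6

6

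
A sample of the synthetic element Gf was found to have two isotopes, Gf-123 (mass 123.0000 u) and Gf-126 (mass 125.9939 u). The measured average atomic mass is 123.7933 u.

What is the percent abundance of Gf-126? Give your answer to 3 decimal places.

With x = fraction of Gf-123 (so Gf-126 is 1 − x):
123.0000·x + 125.9939·(1 − x) = 123.7933
(123.0000 − 125.9939)·x = 123.7933 − 125.9939
x = -2.2006 / -2.9939 = 0.73503 → 73.503% Gf-123, 26.497% Gf-126.

26.497%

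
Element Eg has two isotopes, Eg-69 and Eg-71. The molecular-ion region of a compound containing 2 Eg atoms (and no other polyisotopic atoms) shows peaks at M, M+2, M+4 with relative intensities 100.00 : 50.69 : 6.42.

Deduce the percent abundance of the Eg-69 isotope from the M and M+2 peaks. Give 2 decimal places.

79.78%

If p is the fraction of Eg that is Eg-69, then I(M+2)/I(M) = [C(2,1)·p^1·(1−p)] / p^2 = 2·(1−p)/p = 50.69/100.00 = 0.5069
(1−p)/p = 0.5069/2 = 0.2535  ⇒  p = 1/(1 + 0.2535) = 0.7978
Eg-69: 79.78%, Eg-71: 20.22%.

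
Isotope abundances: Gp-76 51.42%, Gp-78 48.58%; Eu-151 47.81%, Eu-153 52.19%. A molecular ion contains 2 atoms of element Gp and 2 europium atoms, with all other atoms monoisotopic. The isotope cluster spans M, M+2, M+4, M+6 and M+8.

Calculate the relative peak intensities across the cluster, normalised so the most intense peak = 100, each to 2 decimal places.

Element Gp pattern (n=2): 0.26440164 : 0.49959672 : 0.23600164
Europium pattern (n=2): 0.22857961 : 0.49904078 : 0.27237961
Convolve the two distributions (both contribute in 2-u steps):
  M: 0.26440164×0.22857961 = 0.060437
  M+2: 0.26440164×0.49904078 + 0.49959672×0.22857961 = 0.246145
  M+4: 0.26440164×0.27237961 + 0.49959672×0.49904078 + 0.23600164×0.22857961 = 0.375282
  M+6: 0.49959672×0.27237961 + 0.23600164×0.49904078 = 0.253854
  M+8: 0.23600164×0.27237961 = 0.064282
Scale to base peak (0.375282) = 100: 16.10 : 65.59 : 100.00 : 67.64 : 17.13

16.10 : 65.59 : 100.00 : 67.64 : 17.13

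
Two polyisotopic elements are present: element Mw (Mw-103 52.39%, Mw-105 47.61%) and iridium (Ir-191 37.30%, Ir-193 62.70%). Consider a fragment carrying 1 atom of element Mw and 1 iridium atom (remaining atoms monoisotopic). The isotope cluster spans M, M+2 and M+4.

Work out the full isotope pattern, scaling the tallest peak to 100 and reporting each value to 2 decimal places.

Element Mw pattern (n=1): 0.5239 : 0.4761
Iridium pattern (n=1): 0.3730 : 0.6270
Convolve the two distributions (both contribute in 2-u steps):
  M: 0.5239×0.3730 = 0.195415
  M+2: 0.5239×0.6270 + 0.4761×0.3730 = 0.506071
  M+4: 0.4761×0.6270 = 0.298515
Scale to base peak (0.506071) = 100: 38.61 : 100.00 : 58.99

38.61 : 100.00 : 58.99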